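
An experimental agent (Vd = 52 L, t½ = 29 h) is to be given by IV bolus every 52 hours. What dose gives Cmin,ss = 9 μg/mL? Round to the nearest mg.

1154 mg

τ/t½ = 52/29 ≈ 1.7931, so f = (1/2)^(52/29) ≈ 0.288551.
Cmin,ss = (D/Vd)·f/(1−f), so D = Cmin,ss·Vd·(1−f)/f.
D = 9 × 52 × (1−f)/f ≈ 9 × 52 × 2.46559 ≈ 1153.90 mg.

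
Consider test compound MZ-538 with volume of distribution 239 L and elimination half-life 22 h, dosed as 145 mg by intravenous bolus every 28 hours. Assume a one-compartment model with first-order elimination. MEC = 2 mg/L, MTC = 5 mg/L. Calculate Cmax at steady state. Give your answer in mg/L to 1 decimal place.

1.0 mg/L

τ/t½ = 28/22 ≈ 1.2727, so fraction remaining f = (1/2)^(28/22) ≈ 0.4139.
Accumulation ratio R = 1/(1 − f) ≈ 1/0.5861 ≈ 1.7062.
Each bolus raises the concentration by D/Vd = 145/239 ≈ 0.607 mg/L.
Steady-state peak Cmax,ss = C₀·R ≈ 0.607 × 1.7062 ≈ 1.036 mg/L.
Peak 1.0 mg/L vs MTC 5 mg/L: below toxic threshold.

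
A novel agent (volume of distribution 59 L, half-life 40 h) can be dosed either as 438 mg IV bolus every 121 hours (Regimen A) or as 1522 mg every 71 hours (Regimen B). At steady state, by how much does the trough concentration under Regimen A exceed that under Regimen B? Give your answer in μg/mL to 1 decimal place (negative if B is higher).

Regimen A: f = (1/2)^(121/40) ≈ 0.1229; Cmin,ss = (438/59)·f/(1−f) ≈ 1.040 μg/mL.
Regimen B: f = (1/2)^(71/40) ≈ 0.2922; Cmin,ss = (1522/59)·f/(1−f) ≈ 10.650 μg/mL.
Difference ≈ 1.040 − 10.650 ≈ -9.610 μg/mL.

-9.6 μg/mL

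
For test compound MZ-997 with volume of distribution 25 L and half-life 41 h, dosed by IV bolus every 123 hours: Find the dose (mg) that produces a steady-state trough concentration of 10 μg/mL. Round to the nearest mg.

τ/t½ = 123/41 ≈ 3, so f = (1/2)^(123/41) ≈ 0.125000.
Cmin,ss = (D/Vd)·f/(1−f), so D = Cmin,ss·Vd·(1−f)/f.
D = 10 × 25 × (1−f)/f ≈ 10 × 25 × 7.00000 ≈ 1750.00 mg.

1750 mg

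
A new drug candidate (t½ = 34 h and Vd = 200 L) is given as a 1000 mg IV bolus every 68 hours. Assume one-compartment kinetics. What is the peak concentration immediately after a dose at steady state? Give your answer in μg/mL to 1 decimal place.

The dosing interval is 2 half-lives, so f = 2^(−2) = 0.25.
Accumulation ratio R = 1/(1 − f) = 1/0.75 = 4/3.
Single-dose peak C₀ = D/Vd = 1000/200 = 5 μg/mL.
Steady-state peak Cmax,ss = C₀·R = 5 × 4/3 ≈ 6.667 μg/mL.

6.7 μg/mL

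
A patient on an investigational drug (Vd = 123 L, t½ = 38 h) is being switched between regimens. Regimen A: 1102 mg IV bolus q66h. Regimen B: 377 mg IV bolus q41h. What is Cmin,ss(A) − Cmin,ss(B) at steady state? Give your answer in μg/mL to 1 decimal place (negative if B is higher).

1.1 μg/mL

Regimen A: f = (1/2)^(66/38) ≈ 0.3000; Cmin,ss = (1102/123)·f/(1−f) ≈ 3.840 μg/mL.
Regimen B: f = (1/2)^(41/38) ≈ 0.4734; Cmin,ss = (377/123)·f/(1−f) ≈ 2.755 μg/mL.
Difference ≈ 3.840 − 2.755 ≈ 1.085 μg/mL.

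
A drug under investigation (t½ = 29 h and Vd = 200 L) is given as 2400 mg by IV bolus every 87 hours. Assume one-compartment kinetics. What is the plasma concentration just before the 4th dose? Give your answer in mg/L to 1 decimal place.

1.7 mg/L

f = (1/2)^(τ/t½) = (1/2)^(87/29) ≈ 0.1250.
C₀ = D/Vd = 2400/200 ≈ 12.000 mg/L.
Before the 4th dose, 3 doses have been given. Superposition: Cmin = C₀·(f + f² + … + f^3).
≈ 12.000 × (0.1250 + 0.0156 + 0.0020) ≈ 12.000 × 0.1426 ≈ 1.711 mg/L.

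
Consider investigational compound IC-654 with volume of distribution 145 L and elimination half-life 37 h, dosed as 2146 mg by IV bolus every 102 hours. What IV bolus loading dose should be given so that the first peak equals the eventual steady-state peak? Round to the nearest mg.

f = (1/2)^(102/37) ≈ 0.147956; accumulation ratio R = 1/(1−f) ≈ 1.17365.
Loading dose to hit Cmax,ss on first dose: D_load = D_maint·R ≈ 2146 × 1.17365 ≈ 2518.65 mg.

2519 mg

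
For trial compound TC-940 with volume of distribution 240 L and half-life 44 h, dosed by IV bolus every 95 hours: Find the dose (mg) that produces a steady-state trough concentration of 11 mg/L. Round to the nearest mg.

τ/t½ = 95/44 ≈ 2.1591, so f = (1/2)^(95/44) ≈ 0.223897.
Cmin,ss = (D/Vd)·f/(1−f), so D = Cmin,ss·Vd·(1−f)/f.
D = 11 × 240 × (1−f)/f ≈ 11 × 240 × 3.46634 ≈ 9151.14 mg.

9151 mg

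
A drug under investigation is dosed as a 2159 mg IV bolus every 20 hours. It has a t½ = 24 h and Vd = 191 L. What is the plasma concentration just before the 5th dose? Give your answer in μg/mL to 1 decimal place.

13.0 μg/mL

f = (1/2)^(τ/t½) = (1/2)^(20/24) ≈ 0.5612.
C₀ = D/Vd = 2159/191 ≈ 11.304 μg/mL.
Before the 5th dose, 4 doses have been given. Superposition: Cmin = C₀·(f + f² + … + f^4).
≈ 11.304 × (0.5612 + 0.3149 + 0.1767 + 0.0992) ≈ 11.304 × 1.1520 ≈ 13.022 μg/mL.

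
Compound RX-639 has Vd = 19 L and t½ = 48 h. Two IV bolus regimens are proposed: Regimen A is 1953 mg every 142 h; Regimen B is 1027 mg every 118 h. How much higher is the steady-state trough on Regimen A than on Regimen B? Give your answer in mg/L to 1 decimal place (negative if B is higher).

Regimen A: f = (1/2)^(142/48) ≈ 0.1287; Cmin,ss = (1953/19)·f/(1−f) ≈ 15.183 mg/L.
Regimen B: f = (1/2)^(118/48) ≈ 0.1820; Cmin,ss = (1027/19)·f/(1−f) ≈ 12.026 mg/L.
Difference ≈ 15.183 − 12.026 ≈ 3.157 mg/L.

3.2 mg/L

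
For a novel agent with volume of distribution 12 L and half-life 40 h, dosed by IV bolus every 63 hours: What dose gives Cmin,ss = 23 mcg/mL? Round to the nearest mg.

546 mg

τ/t½ = 63/40 ≈ 1.575, so f = (1/2)^(63/40) ≈ 0.335643.
Cmin,ss = (D/Vd)·f/(1−f), so D = Cmin,ss·Vd·(1−f)/f.
D = 23 × 12 × (1−f)/f ≈ 23 × 12 × 1.97936 ≈ 546.30 mg.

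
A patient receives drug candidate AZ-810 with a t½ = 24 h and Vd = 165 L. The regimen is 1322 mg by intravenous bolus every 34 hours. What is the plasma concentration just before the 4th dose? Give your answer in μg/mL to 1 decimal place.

4.5 μg/mL

f = (1/2)^(τ/t½) = (1/2)^(34/24) ≈ 0.3746.
C₀ = D/Vd = 1322/165 ≈ 8.012 μg/mL.
Before the 4th dose, 3 doses have been given. Superposition: Cmin = C₀·(f + f² + … + f^3).
≈ 8.012 × (0.3746 + 0.1403 + 0.0526) ≈ 8.012 × 0.5675 ≈ 4.547 μg/mL.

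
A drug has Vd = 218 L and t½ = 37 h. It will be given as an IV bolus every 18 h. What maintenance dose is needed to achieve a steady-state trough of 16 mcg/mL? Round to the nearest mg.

1399 mg

τ/t½ = 18/37 ≈ 0.48649, so f = (1/2)^(18/37) ≈ 0.713761.
Cmin,ss = (D/Vd)·f/(1−f), so D = Cmin,ss·Vd·(1−f)/f.
D = 16 × 218 × (1−f)/f ≈ 16 × 218 × 0.40103 ≈ 1398.79 mg.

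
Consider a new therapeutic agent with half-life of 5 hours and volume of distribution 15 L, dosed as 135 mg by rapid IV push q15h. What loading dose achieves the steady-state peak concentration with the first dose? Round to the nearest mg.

154 mg

f = (1/2)^(15/5) ≈ 0.125000; accumulation ratio R = 1/(1−f) ≈ 1.14286.
Loading dose to hit Cmax,ss on first dose: D_load = D_maint·R ≈ 135 × 1.14286 ≈ 154.29 mg.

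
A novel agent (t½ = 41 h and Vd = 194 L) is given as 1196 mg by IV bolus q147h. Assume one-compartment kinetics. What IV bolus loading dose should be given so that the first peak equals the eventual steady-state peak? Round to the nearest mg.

f = (1/2)^(147/41) ≈ 0.083310; accumulation ratio R = 1/(1−f) ≈ 1.09088.
Loading dose to hit Cmax,ss on first dose: D_load = D_maint·R ≈ 1196 × 1.09088 ≈ 1304.69 mg.

1305 mg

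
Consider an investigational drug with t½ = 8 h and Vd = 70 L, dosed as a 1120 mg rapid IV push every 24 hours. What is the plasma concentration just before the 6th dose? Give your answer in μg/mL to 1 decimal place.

2.3 μg/mL

f = (1/2)^(τ/t½) = (1/2)^(24/8) ≈ 0.1250.
C₀ = D/Vd = 1120/70 ≈ 16.000 μg/mL.
Before the 6th dose, 5 doses have been given. Superposition: Cmin = C₀·(f + f² + … + f^5).
≈ 16.000 × (0.1250 + 0.0156 + 0.0020 + 0.0002 + 0.0000) ≈ 16.000 × 0.1428 ≈ 2.285 μg/mL.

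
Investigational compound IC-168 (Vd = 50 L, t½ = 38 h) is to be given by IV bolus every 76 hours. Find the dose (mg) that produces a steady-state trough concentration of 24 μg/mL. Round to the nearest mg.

τ/t½ = 76/38 ≈ 2, so f = (1/2)^(76/38) ≈ 0.250000.
Cmin,ss = (D/Vd)·f/(1−f), so D = Cmin,ss·Vd·(1−f)/f.
D = 24 × 50 × (1−f)/f ≈ 24 × 50 × 3.00000 ≈ 3600.00 mg.

3600 mg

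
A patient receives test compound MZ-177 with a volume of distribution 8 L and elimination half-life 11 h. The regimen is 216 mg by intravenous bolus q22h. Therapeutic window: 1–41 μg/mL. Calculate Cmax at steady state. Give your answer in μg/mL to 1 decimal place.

36.0 μg/mL

The dosing interval is 2 half-lives, so f = 2^(−2) = 0.25.
Accumulation ratio R = 1/(1 − f) = 1/0.75 = 4/3.
Single-dose peak C₀ = D/Vd = 216/8 = 27 μg/mL.
Steady-state peak Cmax,ss = C₀·R = 27 × 4/3 ≈ 36.000 μg/mL.
Peak 36.0 μg/mL vs MTC 41 μg/mL: below toxic threshold.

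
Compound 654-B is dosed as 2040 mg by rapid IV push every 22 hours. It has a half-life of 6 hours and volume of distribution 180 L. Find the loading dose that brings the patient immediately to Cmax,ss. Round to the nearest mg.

2214 mg

f = (1/2)^(22/6) ≈ 0.078745; accumulation ratio R = 1/(1−f) ≈ 1.08548.
Loading dose to hit Cmax,ss on first dose: D_load = D_maint·R ≈ 2040 × 1.08548 ≈ 2214.38 mg.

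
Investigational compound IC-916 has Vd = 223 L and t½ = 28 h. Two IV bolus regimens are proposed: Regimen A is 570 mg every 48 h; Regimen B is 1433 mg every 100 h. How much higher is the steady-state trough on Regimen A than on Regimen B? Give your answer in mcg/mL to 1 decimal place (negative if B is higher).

0.5 mcg/mL

Regimen A: f = (1/2)^(48/28) ≈ 0.3048; Cmin,ss = (570/223)·f/(1−f) ≈ 1.121 mcg/mL.
Regimen B: f = (1/2)^(100/28) ≈ 0.0841; Cmin,ss = (1433/223)·f/(1−f) ≈ 0.590 mcg/mL.
Difference ≈ 1.121 − 0.590 ≈ 0.531 mcg/mL.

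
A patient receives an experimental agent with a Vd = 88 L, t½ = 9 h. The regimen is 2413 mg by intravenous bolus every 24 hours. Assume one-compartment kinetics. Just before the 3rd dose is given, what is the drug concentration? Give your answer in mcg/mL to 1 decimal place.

5.0 mcg/mL

f = (1/2)^(τ/t½) = (1/2)^(24/9) ≈ 0.1575.
C₀ = D/Vd = 2413/88 ≈ 27.420 mcg/mL.
Before the 3rd dose, 2 doses have been given. Superposition: Cmin = C₀·(f + f²).
≈ 27.420 × (0.1575 + 0.0248) ≈ 27.420 × 0.1823 ≈ 4.999 mcg/mL.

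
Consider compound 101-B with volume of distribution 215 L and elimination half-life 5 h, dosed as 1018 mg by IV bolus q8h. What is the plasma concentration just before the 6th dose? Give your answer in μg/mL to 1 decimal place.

2.3 μg/mL

f = (1/2)^(τ/t½) = (1/2)^(8/5) ≈ 0.3299.
C₀ = D/Vd = 1018/215 ≈ 4.735 μg/mL.
Before the 6th dose, 5 doses have been given. Superposition: Cmin = C₀·(f + f² + … + f^5).
≈ 4.735 × (0.3299 + 0.1088 + 0.0359 + 0.0118 + 0.0039) ≈ 4.735 × 0.4903 ≈ 2.322 μg/mL.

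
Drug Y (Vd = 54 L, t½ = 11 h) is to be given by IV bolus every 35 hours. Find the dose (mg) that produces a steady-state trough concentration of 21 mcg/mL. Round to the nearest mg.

τ/t½ = 35/11 ≈ 3.1818, so f = (1/2)^(35/11) ≈ 0.110199.
Cmin,ss = (D/Vd)·f/(1−f), so D = Cmin,ss·Vd·(1−f)/f.
D = 21 × 54 × (1−f)/f ≈ 21 × 54 × 8.07449 ≈ 9156.47 mg.

9156 mg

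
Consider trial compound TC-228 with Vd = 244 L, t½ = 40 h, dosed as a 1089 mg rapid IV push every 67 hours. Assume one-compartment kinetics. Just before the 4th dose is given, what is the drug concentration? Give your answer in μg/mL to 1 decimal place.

2.0 μg/mL

f = (1/2)^(τ/t½) = (1/2)^(67/40) ≈ 0.3132.
C₀ = D/Vd = 1089/244 ≈ 4.463 μg/mL.
Before the 4th dose, 3 doses have been given. Superposition: Cmin = C₀·(f + f² + … + f^3).
≈ 4.463 × (0.3132 + 0.0981 + 0.0307) ≈ 4.463 × 0.4420 ≈ 1.973 μg/mL.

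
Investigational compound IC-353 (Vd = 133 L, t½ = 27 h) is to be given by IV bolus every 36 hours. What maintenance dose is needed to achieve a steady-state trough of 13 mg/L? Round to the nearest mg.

τ/t½ = 36/27 ≈ 1.3333, so f = (1/2)^(36/27) ≈ 0.396850.
Cmin,ss = (D/Vd)·f/(1−f), so D = Cmin,ss·Vd·(1−f)/f.
D = 13 × 133 × (1−f)/f ≈ 13 × 133 × 1.51984 ≈ 2627.80 mg.

2628 mg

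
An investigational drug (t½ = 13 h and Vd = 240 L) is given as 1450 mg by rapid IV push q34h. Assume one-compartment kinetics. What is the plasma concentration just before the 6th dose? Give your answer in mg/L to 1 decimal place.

1.2 mg/L

f = (1/2)^(τ/t½) = (1/2)^(34/13) ≈ 0.1632.
C₀ = D/Vd = 1450/240 ≈ 6.042 mg/L.
Before the 6th dose, 5 doses have been given. Superposition: Cmin = C₀·(f + f² + … + f^5).
≈ 6.042 × (0.1632 + 0.0266 + 0.0043 + 0.0007 + 0.0001) ≈ 6.042 × 0.1949 ≈ 1.178 mg/L.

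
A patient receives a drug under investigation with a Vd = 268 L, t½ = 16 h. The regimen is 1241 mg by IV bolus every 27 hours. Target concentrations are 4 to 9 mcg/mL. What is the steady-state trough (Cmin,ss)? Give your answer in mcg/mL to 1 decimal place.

τ/t½ = 27/16 ≈ 1.6875, so fraction remaining f = (1/2)^(27/16) ≈ 0.3105.
Each bolus raises the concentration by D/Vd = 1241/268 ≈ 4.631 mcg/mL.
Steady-state trough Cmin,ss = C₀·f/(1−f) ≈ 4.631 × 0.3105/0.6895 ≈ 2.085 mcg/mL.
Trough 2.1 mcg/mL vs MEC 4 mcg/mL: subtherapeutic.

2.1 mcg/mL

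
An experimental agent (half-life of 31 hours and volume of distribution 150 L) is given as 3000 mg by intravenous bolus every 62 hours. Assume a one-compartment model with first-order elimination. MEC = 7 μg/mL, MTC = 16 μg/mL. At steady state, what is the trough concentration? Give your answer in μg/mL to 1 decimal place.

6.7 μg/mL

The dosing interval is 2 half-lives, so f = 2^(−2) = 0.25.
At steady state, R = 1/(1 − 0.25) = 4/3.
Single-dose peak C₀ = D/Vd = 3000/150 = 20 μg/mL.
Steady-state peak Cmax,ss = C₀·R = 20 × 4/3 ≈ 26.667 μg/mL.
Steady-state trough Cmin,ss = Cmax,ss·f ≈ 26.667 × 0.25 ≈ 6.667 μg/mL.
Trough 6.7 μg/mL vs MEC 7 μg/mL: subtherapeutic.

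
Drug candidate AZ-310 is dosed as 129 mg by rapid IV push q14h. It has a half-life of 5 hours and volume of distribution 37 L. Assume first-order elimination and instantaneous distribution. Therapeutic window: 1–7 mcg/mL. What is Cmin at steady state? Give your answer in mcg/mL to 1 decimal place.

0.6 mcg/mL

Over one 14-h interval, 14/5 ≈ 2.8 half-lives elapse, leaving f ≈ 0.1436 of each dose.
Single-dose peak C₀ = D/Vd = 129/37 ≈ 3.486 mcg/mL.
Steady-state trough Cmin,ss = C₀·f/(1−f) ≈ 3.486 × 0.1436/0.8564 ≈ 0.585 mcg/mL.
Trough 0.6 mcg/mL vs MEC 1 mcg/mL: subtherapeutic.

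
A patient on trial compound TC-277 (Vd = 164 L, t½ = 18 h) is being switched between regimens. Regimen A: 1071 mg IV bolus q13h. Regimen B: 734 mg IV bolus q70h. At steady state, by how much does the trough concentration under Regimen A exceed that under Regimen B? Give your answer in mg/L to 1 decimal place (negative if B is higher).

9.7 mg/L

Regimen A: f = (1/2)^(13/18) ≈ 0.6062; Cmin,ss = (1071/164)·f/(1−f) ≈ 10.053 mg/L.
Regimen B: f = (1/2)^(70/18) ≈ 0.0675; Cmin,ss = (734/164)·f/(1−f) ≈ 0.324 mg/L.
Difference ≈ 10.053 − 0.324 ≈ 9.729 mg/L.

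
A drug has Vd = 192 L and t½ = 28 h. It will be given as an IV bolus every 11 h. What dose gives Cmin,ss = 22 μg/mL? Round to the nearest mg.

1322 mg

τ/t½ = 11/28 ≈ 0.39286, so f = (1/2)^(11/28) ≈ 0.761620.
Cmin,ss = (D/Vd)·f/(1−f), so D = Cmin,ss·Vd·(1−f)/f.
D = 22 × 192 × (1−f)/f ≈ 22 × 192 × 0.31299 ≈ 1322.07 mg.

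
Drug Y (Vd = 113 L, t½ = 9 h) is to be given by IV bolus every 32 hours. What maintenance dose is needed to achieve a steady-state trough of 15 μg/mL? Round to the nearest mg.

18235 mg

τ/t½ = 32/9 ≈ 3.5556, so f = (1/2)^(32/9) ≈ 0.085049.
Cmin,ss = (D/Vd)·f/(1−f), so D = Cmin,ss·Vd·(1−f)/f.
D = 15 × 113 × (1−f)/f ≈ 15 × 113 × 10.75793 ≈ 18234.69 mg.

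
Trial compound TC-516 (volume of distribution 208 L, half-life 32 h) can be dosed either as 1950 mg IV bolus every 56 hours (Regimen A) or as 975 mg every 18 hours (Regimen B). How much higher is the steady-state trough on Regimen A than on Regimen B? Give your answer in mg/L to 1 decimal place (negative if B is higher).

-5.9 mg/L

Regimen A: f = (1/2)^(56/32) ≈ 0.2973; Cmin,ss = (1950/208)·f/(1−f) ≈ 3.966 mg/L.
Regimen B: f = (1/2)^(18/32) ≈ 0.6771; Cmin,ss = (975/208)·f/(1−f) ≈ 9.829 mg/L.
Difference ≈ 3.966 − 9.829 ≈ -5.863 mg/L.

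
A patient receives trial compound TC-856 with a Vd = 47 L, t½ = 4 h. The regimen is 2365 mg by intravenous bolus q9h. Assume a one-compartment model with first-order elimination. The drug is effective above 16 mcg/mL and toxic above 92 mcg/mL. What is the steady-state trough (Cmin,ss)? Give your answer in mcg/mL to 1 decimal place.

k = ln2/t½ = ln2/4 ≈ 0.173287 h⁻¹; fraction remaining f = e^(−kτ) = e^(−0.173287×9) ≈ 0.2102.
At steady state, accumulation factor R = 1/(1 − e^(−kτ)) ≈ 1.2661.
Single-dose peak C₀ = D/Vd = 2365/47 ≈ 50.319 mcg/mL.
Cmax,ss = C₀/(1 − f) ≈ 50.319/0.7898 ≈ 63.711 mcg/mL.
Steady-state trough Cmin,ss = Cmax,ss·f ≈ 63.711 × 0.2102 ≈ 13.392 mcg/mL.
Trough 13.4 mcg/mL vs MEC 16 mcg/mL: subtherapeutic.

13.4 mcg/mL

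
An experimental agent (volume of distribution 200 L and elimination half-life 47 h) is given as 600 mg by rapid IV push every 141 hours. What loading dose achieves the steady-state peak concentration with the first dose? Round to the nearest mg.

686 mg

f = (1/2)^(141/47) ≈ 0.125000; accumulation ratio R = 1/(1−f) ≈ 1.14286.
Loading dose to hit Cmax,ss on first dose: D_load = D_maint·R ≈ 600 × 1.14286 ≈ 685.72 mg.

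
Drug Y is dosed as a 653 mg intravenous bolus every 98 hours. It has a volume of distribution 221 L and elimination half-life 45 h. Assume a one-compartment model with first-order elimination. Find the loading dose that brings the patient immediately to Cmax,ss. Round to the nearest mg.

f = (1/2)^(98/45) ≈ 0.221016; accumulation ratio R = 1/(1−f) ≈ 1.28372.
Loading dose to hit Cmax,ss on first dose: D_load = D_maint·R ≈ 653 × 1.28372 ≈ 838.27 mg.

838 mg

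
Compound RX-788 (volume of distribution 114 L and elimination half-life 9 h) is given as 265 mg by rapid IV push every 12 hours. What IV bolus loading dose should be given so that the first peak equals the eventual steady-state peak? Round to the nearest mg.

f = (1/2)^(12/9) ≈ 0.396850; accumulation ratio R = 1/(1−f) ≈ 1.65796.
Loading dose to hit Cmax,ss on first dose: D_load = D_maint·R ≈ 265 × 1.65796 ≈ 439.36 mg.

439 mg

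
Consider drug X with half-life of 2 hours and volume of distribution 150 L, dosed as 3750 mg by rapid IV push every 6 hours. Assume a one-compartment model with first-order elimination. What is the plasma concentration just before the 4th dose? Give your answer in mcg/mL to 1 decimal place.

f = (1/2)^(τ/t½) = (1/2)^(6/2) ≈ 0.1250.
C₀ = D/Vd = 3750/150 ≈ 25.000 mcg/mL.
Before the 4th dose, 3 doses have been given. Superposition: Cmin = C₀·(f + f² + … + f^3).
≈ 25.000 × (0.1250 + 0.0156 + 0.0020) ≈ 25.000 × 0.1426 ≈ 3.565 mcg/mL.

3.6 mcg/mL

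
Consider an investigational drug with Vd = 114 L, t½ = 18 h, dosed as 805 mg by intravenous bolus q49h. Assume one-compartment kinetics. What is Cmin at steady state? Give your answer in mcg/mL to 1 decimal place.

1.3 mcg/mL

τ/t½ = 49/18 ≈ 2.7222, so fraction remaining f = (1/2)^(49/18) ≈ 0.1515.
Each bolus raises the concentration by D/Vd = 805/114 ≈ 7.061 mcg/mL.
Steady-state trough Cmin,ss = C₀·f/(1−f) ≈ 7.061 × 0.1515/0.8485 ≈ 1.261 mcg/mL.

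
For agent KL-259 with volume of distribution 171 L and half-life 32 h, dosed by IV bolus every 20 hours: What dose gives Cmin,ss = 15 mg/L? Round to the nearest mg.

1391 mg

τ/t½ = 20/32 ≈ 0.625, so f = (1/2)^(20/32) ≈ 0.648420.
Cmin,ss = (D/Vd)·f/(1−f), so D = Cmin,ss·Vd·(1−f)/f.
D = 15 × 171 × (1−f)/f ≈ 15 × 171 × 0.54221 ≈ 1390.77 mg.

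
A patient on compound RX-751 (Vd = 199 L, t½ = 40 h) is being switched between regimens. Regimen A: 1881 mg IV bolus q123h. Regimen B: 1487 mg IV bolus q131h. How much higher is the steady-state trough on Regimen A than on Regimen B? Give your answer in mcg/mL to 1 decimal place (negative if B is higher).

0.4 mcg/mL

Regimen A: f = (1/2)^(123/40) ≈ 0.1187; Cmin,ss = (1881/199)·f/(1−f) ≈ 1.273 mcg/mL.
Regimen B: f = (1/2)^(131/40) ≈ 0.1033; Cmin,ss = (1487/199)·f/(1−f) ≈ 0.861 mcg/mL.
Difference ≈ 1.273 − 0.861 ≈ 0.412 mcg/mL.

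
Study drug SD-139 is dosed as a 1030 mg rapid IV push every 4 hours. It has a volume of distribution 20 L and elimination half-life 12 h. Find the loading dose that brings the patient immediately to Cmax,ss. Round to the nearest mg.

4993 mg

f = (1/2)^(4/12) ≈ 0.793701; accumulation ratio R = 1/(1−f) ≈ 4.84733.
Loading dose to hit Cmax,ss on first dose: D_load = D_maint·R ≈ 1030 × 4.84733 ≈ 4992.75 mg.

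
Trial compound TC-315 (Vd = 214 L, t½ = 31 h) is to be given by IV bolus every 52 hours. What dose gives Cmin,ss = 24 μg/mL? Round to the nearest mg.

τ/t½ = 52/31 ≈ 1.6774, so f = (1/2)^(52/31) ≈ 0.312641.
Cmin,ss = (D/Vd)·f/(1−f), so D = Cmin,ss·Vd·(1−f)/f.
D = 24 × 214 × (1−f)/f ≈ 24 × 214 × 2.19856 ≈ 11291.80 mg.

11292 mg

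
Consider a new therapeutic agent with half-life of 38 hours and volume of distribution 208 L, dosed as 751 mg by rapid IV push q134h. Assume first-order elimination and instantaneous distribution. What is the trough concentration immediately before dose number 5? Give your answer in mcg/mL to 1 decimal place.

0.3 mcg/mL

f = (1/2)^(τ/t½) = (1/2)^(134/38) ≈ 0.0868.
C₀ = D/Vd = 751/208 ≈ 3.611 mcg/mL.
Before the 5th dose, 4 doses have been given. Superposition: Cmin = C₀·(f + f² + … + f^4).
≈ 3.611 × (0.0868 + 0.0075 + 0.0007 + 0.0001) ≈ 3.611 × 0.0951 ≈ 0.343 mcg/mL.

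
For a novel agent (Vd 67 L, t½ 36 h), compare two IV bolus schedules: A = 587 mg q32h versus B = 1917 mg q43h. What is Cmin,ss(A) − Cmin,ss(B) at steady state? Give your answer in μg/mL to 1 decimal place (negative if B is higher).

-11.9 μg/mL

Regimen A: f = (1/2)^(32/36) ≈ 0.5400; Cmin,ss = (587/67)·f/(1−f) ≈ 10.285 μg/mL.
Regimen B: f = (1/2)^(43/36) ≈ 0.4370; Cmin,ss = (1917/67)·f/(1−f) ≈ 22.209 μg/mL.
Difference ≈ 10.285 − 22.209 ≈ -11.924 μg/mL.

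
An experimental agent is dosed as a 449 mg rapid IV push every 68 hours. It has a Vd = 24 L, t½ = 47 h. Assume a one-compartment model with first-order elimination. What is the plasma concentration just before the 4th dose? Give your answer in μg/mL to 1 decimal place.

f = (1/2)^(τ/t½) = (1/2)^(68/47) ≈ 0.3668.
C₀ = D/Vd = 449/24 ≈ 18.708 μg/mL.
Before the 4th dose, 3 doses have been given. Superposition: Cmin = C₀·(f + f² + … + f^3).
≈ 18.708 × (0.3668 + 0.1345 + 0.0494) ≈ 18.708 × 0.5507 ≈ 10.302 μg/mL.

10.3 μg/mL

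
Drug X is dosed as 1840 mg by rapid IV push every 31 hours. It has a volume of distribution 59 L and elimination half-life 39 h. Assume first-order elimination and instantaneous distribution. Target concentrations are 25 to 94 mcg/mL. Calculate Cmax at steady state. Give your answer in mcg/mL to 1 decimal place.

73.6 mcg/mL

τ/t½ = 31/39 ≈ 0.79487, so fraction remaining f = (1/2)^(31/39) ≈ 0.5764.
Accumulation ratio R = 1/(1 − f) ≈ 1/0.4236 ≈ 2.3607.
Single-dose peak C₀ = D/Vd = 1840/59 ≈ 31.186 mcg/mL.
Steady-state peak Cmax,ss = C₀·R ≈ 31.186 × 2.3607 ≈ 73.621 mcg/mL.
Peak 73.6 mcg/mL vs MTC 94 mcg/mL: below toxic threshold.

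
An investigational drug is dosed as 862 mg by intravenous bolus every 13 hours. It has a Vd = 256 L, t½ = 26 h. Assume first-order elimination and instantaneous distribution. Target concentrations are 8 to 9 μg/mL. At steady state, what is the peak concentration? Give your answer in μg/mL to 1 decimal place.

11.5 μg/mL

k = ln2/t½ = ln2/26 ≈ 0.026660 h⁻¹; fraction remaining f = e^(−kτ) = e^(−0.026660×13) ≈ 0.7071.
At steady state, accumulation factor R = 1/(1 − e^(−kτ)) ≈ 3.4141.
Single-dose peak C₀ = D/Vd = 862/256 ≈ 3.367 μg/mL.
Cmax,ss = C₀/(1 − f) ≈ 3.367/0.2929 ≈ 11.495 μg/mL.
Peak 11.5 μg/mL vs MTC 9 μg/mL: exceeds toxic threshold.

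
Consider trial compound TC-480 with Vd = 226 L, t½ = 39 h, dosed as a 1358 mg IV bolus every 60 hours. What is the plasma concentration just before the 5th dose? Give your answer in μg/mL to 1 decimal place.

f = (1/2)^(τ/t½) = (1/2)^(60/39) ≈ 0.3443.
C₀ = D/Vd = 1358/226 ≈ 6.009 μg/mL.
Before the 5th dose, 4 doses have been given. Superposition: Cmin = C₀·(f + f² + … + f^4).
≈ 6.009 × (0.3443 + 0.1185 + 0.0408 + 0.0141) ≈ 6.009 × 0.5177 ≈ 3.111 μg/mL.

3.1 μg/mL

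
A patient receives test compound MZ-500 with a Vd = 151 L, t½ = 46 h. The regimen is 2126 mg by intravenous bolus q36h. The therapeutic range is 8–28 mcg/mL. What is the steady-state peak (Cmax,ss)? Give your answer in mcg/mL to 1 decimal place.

k = ln2/t½ = ln2/46 ≈ 0.015068 h⁻¹; fraction remaining f = e^(−kτ) = e^(−0.015068×36) ≈ 0.5813.
Accumulation ratio R = 1/(1 − f) ≈ 1/0.4187 ≈ 2.3883.
Single-dose peak C₀ = D/Vd = 2126/151 ≈ 14.079 mcg/mL.
Steady-state peak Cmax,ss = C₀·R ≈ 14.079 × 2.3883 ≈ 33.625 mcg/mL.
Peak 33.6 mcg/mL vs MTC 28 mcg/mL: exceeds toxic threshold.

33.6 mcg/mL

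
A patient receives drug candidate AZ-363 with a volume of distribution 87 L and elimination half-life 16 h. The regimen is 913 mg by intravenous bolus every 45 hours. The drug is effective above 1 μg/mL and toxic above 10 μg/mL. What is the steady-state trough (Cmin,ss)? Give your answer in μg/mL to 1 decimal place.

1.7 μg/mL

Over one 45-h interval, 45/16 ≈ 2.8125 half-lives elapse, leaving f ≈ 0.1423 of each dose.
Single-dose peak C₀ = D/Vd = 913/87 ≈ 10.494 μg/mL.
Steady-state trough Cmin,ss = C₀·f/(1−f) ≈ 10.494 × 0.1423/0.8577 ≈ 1.741 μg/mL.
Trough 1.7 μg/mL vs MEC 1 μg/mL: adequate.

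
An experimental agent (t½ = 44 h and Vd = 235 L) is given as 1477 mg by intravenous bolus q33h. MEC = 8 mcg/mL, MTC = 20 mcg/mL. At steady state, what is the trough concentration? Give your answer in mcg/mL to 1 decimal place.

k = ln2/t½ = ln2/44 ≈ 0.015753 h⁻¹; fraction remaining f = e^(−kτ) = e^(−0.015753×33) ≈ 0.5946.
At steady state, accumulation factor R = 1/(1 − e^(−kτ)) ≈ 2.4667.
Each bolus raises the concentration by D/Vd = 1477/235 ≈ 6.285 mcg/mL.
Steady-state peak Cmax,ss = C₀·R ≈ 6.285 × 2.4667 ≈ 15.503 mcg/mL.
One interval later, Cmin,ss = Cmax,ss·e^(−kτ) ≈ 15.503 × 0.5946 ≈ 9.218 mcg/mL.
Trough 9.2 mcg/mL vs MEC 8 mcg/mL: adequate.

9.2 mcg/mL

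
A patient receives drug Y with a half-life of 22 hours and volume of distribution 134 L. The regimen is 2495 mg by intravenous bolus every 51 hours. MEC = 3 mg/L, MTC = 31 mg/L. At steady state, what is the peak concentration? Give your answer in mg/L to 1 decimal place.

k = ln2/t½ = ln2/22 ≈ 0.031507 h⁻¹; fraction remaining f = e^(−kτ) = e^(−0.031507×51) ≈ 0.2005.
At steady state, accumulation factor R = 1/(1 − e^(−kτ)) ≈ 1.2508.
Each bolus raises the concentration by D/Vd = 2495/134 ≈ 18.619 mg/L.
Steady-state peak Cmax,ss = C₀·R ≈ 18.619 × 1.2508 ≈ 23.289 mg/L.
Peak 23.3 mg/L vs MTC 31 mg/L: below toxic threshold.

23.3 mg/L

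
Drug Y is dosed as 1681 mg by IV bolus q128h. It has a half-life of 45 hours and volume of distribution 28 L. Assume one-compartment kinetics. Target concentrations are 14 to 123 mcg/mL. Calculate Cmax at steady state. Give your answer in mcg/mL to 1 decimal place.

69.7 mcg/mL

Over one 128-h interval, 128/45 ≈ 2.8444 half-lives elapse, leaving f ≈ 0.1392 of each dose.
Accumulation ratio R = 1/(1 − f) ≈ 1/0.8608 ≈ 1.1617.
Single-dose peak C₀ = D/Vd = 1681/28 ≈ 60.036 mcg/mL.
Steady-state peak Cmax,ss = C₀·R ≈ 60.036 × 1.1617 ≈ 69.744 mcg/mL.
Peak 69.7 mcg/mL vs MTC 123 mcg/mL: below toxic threshold.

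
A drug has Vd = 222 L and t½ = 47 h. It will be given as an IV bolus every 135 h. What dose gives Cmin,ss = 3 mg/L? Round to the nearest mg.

τ/t½ = 135/47 ≈ 2.8723, so f = (1/2)^(135/47) ≈ 0.136565.
Cmin,ss = (D/Vd)·f/(1−f), so D = Cmin,ss·Vd·(1−f)/f.
D = 3 × 222 × (1−f)/f ≈ 3 × 222 × 6.32252 ≈ 4210.80 mg.

4211 mg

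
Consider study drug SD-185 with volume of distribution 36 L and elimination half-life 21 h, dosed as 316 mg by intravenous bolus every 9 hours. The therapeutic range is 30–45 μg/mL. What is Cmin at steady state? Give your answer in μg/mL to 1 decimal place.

τ/t½ = 9/21 ≈ 0.42857, so fraction remaining f = (1/2)^(9/21) ≈ 0.7430.
At steady state, accumulation factor R = 1/(1 − e^(−kτ)) ≈ 3.8911.
Single-dose peak C₀ = D/Vd = 316/36 ≈ 8.778 μg/mL.
Cmax,ss = C₀/(1 − f) ≈ 8.778/0.2570 ≈ 34.156 μg/mL.
Steady-state trough Cmin,ss = Cmax,ss·f ≈ 34.156 × 0.7430 ≈ 25.378 μg/mL.
Trough 25.4 μg/mL vs MEC 30 μg/mL: subtherapeutic.

25.4 μg/mL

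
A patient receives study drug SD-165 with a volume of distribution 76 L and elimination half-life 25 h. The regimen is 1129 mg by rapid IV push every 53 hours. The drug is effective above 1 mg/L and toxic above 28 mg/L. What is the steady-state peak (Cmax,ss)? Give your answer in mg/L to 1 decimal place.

19.3 mg/L

Over one 53-h interval, 53/25 ≈ 2.12 half-lives elapse, leaving f ≈ 0.2300 of each dose.
At steady state, accumulation factor R = 1/(1 − e^(−kτ)) ≈ 1.2987.
Single-dose peak C₀ = D/Vd = 1129/76 ≈ 14.855 mg/L.
Steady-state peak Cmax,ss = C₀·R ≈ 14.855 × 1.2987 ≈ 19.292 mg/L.
Peak 19.3 mg/L vs MTC 28 mg/L: below toxic threshold.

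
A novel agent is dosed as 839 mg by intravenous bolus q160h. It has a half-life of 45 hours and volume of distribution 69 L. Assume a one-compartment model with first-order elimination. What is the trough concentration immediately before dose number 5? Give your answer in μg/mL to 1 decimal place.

f = (1/2)^(τ/t½) = (1/2)^(160/45) ≈ 0.0850.
C₀ = D/Vd = 839/69 ≈ 12.159 μg/mL.
Before the 5th dose, 4 doses have been given. Superposition: Cmin = C₀·(f + f² + … + f^4).
≈ 12.159 × (0.0850 + 0.0072 + 0.0006 + 0.0001) ≈ 12.159 × 0.0929 ≈ 1.130 μg/mL.

1.1 μg/mL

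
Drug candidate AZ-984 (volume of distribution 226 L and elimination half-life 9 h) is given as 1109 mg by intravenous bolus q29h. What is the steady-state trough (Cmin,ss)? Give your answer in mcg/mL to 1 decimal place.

τ/t½ = 29/9 ≈ 3.2222, so fraction remaining f = (1/2)^(29/9) ≈ 0.1072.
Accumulation ratio R = 1/(1 − f) ≈ 1/0.8928 ≈ 1.1201.
Each bolus raises the concentration by D/Vd = 1109/226 ≈ 4.907 mcg/mL.
Steady-state peak Cmax,ss = C₀·R ≈ 4.907 × 1.1201 ≈ 5.496 mcg/mL.
Steady-state trough Cmin,ss = Cmax,ss·f ≈ 5.496 × 0.1072 ≈ 0.589 mcg/mL.

0.6 mcg/mL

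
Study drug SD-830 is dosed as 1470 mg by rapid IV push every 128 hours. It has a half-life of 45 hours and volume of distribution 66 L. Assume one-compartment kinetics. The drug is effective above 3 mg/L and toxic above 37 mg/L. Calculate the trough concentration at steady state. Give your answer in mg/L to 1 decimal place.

3.6 mg/L

k = ln2/t½ = ln2/45 ≈ 0.015403 h⁻¹; fraction remaining f = e^(−kτ) = e^(−0.015403×128) ≈ 0.1392.
Each bolus raises the concentration by D/Vd = 1470/66 ≈ 22.273 mg/L.
Steady-state trough Cmin,ss = C₀·f/(1−f) ≈ 22.273 × 0.1392/0.8608 ≈ 3.602 mg/L.
Trough 3.6 mg/L vs MEC 3 mg/L: adequate.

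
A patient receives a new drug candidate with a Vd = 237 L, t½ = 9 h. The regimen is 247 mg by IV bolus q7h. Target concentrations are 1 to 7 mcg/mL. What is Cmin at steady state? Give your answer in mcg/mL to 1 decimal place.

1.5 mcg/mL

k = ln2/t½ = ln2/9 ≈ 0.077016 h⁻¹; fraction remaining f = e^(−kτ) = e^(−0.077016×7) ≈ 0.5833.
Each bolus raises the concentration by D/Vd = 247/237 ≈ 1.042 mcg/mL.
Steady-state trough Cmin,ss = C₀·f/(1−f) ≈ 1.042 × 0.5833/0.4167 ≈ 1.459 mcg/mL.
Trough 1.5 mcg/mL vs MEC 1 mcg/mL: adequate.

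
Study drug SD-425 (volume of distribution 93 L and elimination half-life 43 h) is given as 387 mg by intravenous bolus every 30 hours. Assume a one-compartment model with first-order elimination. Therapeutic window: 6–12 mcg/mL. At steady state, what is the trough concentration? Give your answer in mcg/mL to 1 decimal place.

6.7 mcg/mL

Over one 30-h interval, 30/43 ≈ 0.69767 half-lives elapse, leaving f ≈ 0.6166 of each dose.
Single-dose peak C₀ = D/Vd = 387/93 ≈ 4.161 mcg/mL.
Steady-state trough Cmin,ss = C₀·f/(1−f) ≈ 4.161 × 0.6166/0.3834 ≈ 6.692 mcg/mL.
Trough 6.7 mcg/mL vs MEC 6 mcg/mL: adequate.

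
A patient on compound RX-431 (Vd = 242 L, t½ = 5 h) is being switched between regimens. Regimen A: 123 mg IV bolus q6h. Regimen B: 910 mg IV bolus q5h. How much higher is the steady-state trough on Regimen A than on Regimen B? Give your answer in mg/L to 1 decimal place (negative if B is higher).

-3.4 mg/L

Regimen A: f = (1/2)^(6/5) ≈ 0.4353; Cmin,ss = (123/242)·f/(1−f) ≈ 0.392 mg/L.
Regimen B: f = (1/2)^(5/5) ≈ 0.5000; Cmin,ss = (910/242)·f/(1−f) ≈ 3.760 mg/L.
Difference ≈ 0.392 − 3.760 ≈ -3.368 mg/L.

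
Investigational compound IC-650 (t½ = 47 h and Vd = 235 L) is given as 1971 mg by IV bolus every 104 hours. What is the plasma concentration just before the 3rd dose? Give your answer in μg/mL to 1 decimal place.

2.2 μg/mL

f = (1/2)^(τ/t½) = (1/2)^(104/47) ≈ 0.2157.
C₀ = D/Vd = 1971/235 ≈ 8.387 μg/mL.
Before the 3rd dose, 2 doses have been given. Superposition: Cmin = C₀·(f + f²).
≈ 8.387 × (0.2157 + 0.0465) ≈ 8.387 × 0.2622 ≈ 2.199 μg/mL.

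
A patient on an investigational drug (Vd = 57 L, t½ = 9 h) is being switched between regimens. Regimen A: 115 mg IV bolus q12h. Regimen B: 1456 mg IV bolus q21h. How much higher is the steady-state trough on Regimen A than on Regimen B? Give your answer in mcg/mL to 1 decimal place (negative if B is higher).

-5.0 mcg/mL

Regimen A: f = (1/2)^(12/9) ≈ 0.3969; Cmin,ss = (115/57)·f/(1−f) ≈ 1.328 mcg/mL.
Regimen B: f = (1/2)^(21/9) ≈ 0.1984; Cmin,ss = (1456/57)·f/(1−f) ≈ 6.322 mcg/mL.
Difference ≈ 1.328 − 6.322 ≈ -4.994 mcg/mL.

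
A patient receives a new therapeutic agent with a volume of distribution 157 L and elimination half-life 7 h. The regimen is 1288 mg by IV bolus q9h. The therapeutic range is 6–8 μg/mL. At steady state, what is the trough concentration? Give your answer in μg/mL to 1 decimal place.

Over one 9-h interval, 9/7 ≈ 1.2857 half-lives elapse, leaving f ≈ 0.4102 of each dose.
Single-dose peak C₀ = D/Vd = 1288/157 ≈ 8.204 μg/mL.
Steady-state trough Cmin,ss = C₀·f/(1−f) ≈ 8.204 × 0.4102/0.5898 ≈ 5.706 μg/mL.
Trough 5.7 μg/mL vs MEC 6 μg/mL: subtherapeutic.

5.7 μg/mL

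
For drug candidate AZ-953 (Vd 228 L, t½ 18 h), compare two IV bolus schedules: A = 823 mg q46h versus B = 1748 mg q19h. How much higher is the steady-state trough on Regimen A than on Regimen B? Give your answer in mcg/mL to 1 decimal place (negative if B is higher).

-6.4 mcg/mL

Regimen A: f = (1/2)^(46/18) ≈ 0.1701; Cmin,ss = (823/228)·f/(1−f) ≈ 0.740 mcg/mL.
Regimen B: f = (1/2)^(19/18) ≈ 0.4811; Cmin,ss = (1748/228)·f/(1−f) ≈ 7.108 mcg/mL.
Difference ≈ 0.740 − 7.108 ≈ -6.368 mcg/mL.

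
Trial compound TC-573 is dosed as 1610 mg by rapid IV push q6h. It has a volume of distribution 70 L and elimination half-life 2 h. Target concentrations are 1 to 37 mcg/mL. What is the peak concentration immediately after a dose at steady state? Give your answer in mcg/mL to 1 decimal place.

26.3 mcg/mL

The dosing interval is 3 half-lives, so f = 2^(−3) = 0.125.
At steady state, R = 1/(1 − 0.125) = 8/7.
Single-dose peak C₀ = D/Vd = 1610/70 = 23 mcg/mL.
Steady-state peak Cmax,ss = C₀·R = 23 × 8/7 ≈ 26.286 mcg/mL.
Peak 26.3 mcg/mL vs MTC 37 mcg/mL: below toxic threshold.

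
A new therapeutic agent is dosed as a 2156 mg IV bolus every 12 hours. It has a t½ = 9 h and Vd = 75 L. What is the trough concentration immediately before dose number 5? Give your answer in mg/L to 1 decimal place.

f = (1/2)^(τ/t½) = (1/2)^(12/9) ≈ 0.3969.
C₀ = D/Vd = 2156/75 ≈ 28.747 mg/L.
Before the 5th dose, 4 doses have been given. Superposition: Cmin = C₀·(f + f² + … + f^4).
≈ 28.747 × (0.3969 + 0.1575 + 0.0625 + 0.0248) ≈ 28.747 × 0.6417 ≈ 18.447 mg/L.

18.4 mg/L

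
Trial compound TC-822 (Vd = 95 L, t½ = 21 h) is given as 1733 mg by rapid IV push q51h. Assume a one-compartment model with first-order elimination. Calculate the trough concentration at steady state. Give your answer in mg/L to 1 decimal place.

4.2 mg/L

k = ln2/t½ = ln2/21 ≈ 0.033007 h⁻¹; fraction remaining f = e^(−kτ) = e^(−0.033007×51) ≈ 0.1857.
At steady state, accumulation factor R = 1/(1 − e^(−kτ)) ≈ 1.2280.
Single-dose peak C₀ = D/Vd = 1733/95 ≈ 18.242 mg/L.
Cmax,ss = C₀/(1 − f) ≈ 18.242/0.8143 ≈ 22.402 mg/L.
One interval later, Cmin,ss = Cmax,ss·e^(−kτ) ≈ 22.402 × 0.1857 ≈ 4.160 mg/L.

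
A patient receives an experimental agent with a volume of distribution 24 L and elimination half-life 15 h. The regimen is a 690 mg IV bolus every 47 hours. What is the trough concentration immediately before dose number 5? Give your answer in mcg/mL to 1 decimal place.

3.7 mcg/mL

f = (1/2)^(τ/t½) = (1/2)^(47/15) ≈ 0.1140.
C₀ = D/Vd = 690/24 ≈ 28.750 mcg/mL.
Before the 5th dose, 4 doses have been given. Superposition: Cmin = C₀·(f + f² + … + f^4).
≈ 28.750 × (0.1140 + 0.0130 + 0.0015 + 0.0002) ≈ 28.750 × 0.1287 ≈ 3.700 mcg/mL.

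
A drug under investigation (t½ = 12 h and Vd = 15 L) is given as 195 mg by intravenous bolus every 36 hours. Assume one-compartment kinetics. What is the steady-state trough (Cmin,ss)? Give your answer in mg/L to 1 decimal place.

The dosing interval is 3 half-lives, so f = 2^(−3) = 0.125.
Accumulation ratio R = 1/(1 − f) = 1/0.875 = 8/7.
Single-dose peak C₀ = D/Vd = 195/15 = 13 mg/L.
Steady-state peak Cmax,ss = C₀·R = 13 × 8/7 ≈ 14.857 mg/L.
Steady-state trough Cmin,ss = Cmax,ss·f ≈ 14.857 × 0.125 ≈ 1.857 mg/L.

1.9 mg/L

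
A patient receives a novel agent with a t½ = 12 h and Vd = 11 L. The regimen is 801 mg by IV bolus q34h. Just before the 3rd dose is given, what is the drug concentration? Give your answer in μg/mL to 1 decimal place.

11.7 μg/mL

f = (1/2)^(τ/t½) = (1/2)^(34/12) ≈ 0.1403.
C₀ = D/Vd = 801/11 ≈ 72.818 μg/mL.
Before the 3rd dose, 2 doses have been given. Superposition: Cmin = C₀·(f + f²).
≈ 72.818 × (0.1403 + 0.0197) ≈ 72.818 × 0.1600 ≈ 11.651 μg/mL.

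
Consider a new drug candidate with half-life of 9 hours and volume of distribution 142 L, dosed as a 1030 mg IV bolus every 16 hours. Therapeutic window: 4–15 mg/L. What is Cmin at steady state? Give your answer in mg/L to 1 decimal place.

3.0 mg/L

k = ln2/t½ = ln2/9 ≈ 0.077016 h⁻¹; fraction remaining f = e^(−kτ) = e^(−0.077016×16) ≈ 0.2916.
Accumulation ratio R = 1/(1 − f) ≈ 1/0.7084 ≈ 1.4116.
Single-dose peak C₀ = D/Vd = 1030/142 ≈ 7.254 mg/L.
Cmax,ss = C₀/(1 − f) ≈ 7.254/0.7084 ≈ 10.240 mg/L.
One interval later, Cmin,ss = Cmax,ss·e^(−kτ) ≈ 10.240 × 0.2916 ≈ 2.986 mg/L.
Trough 3.0 mg/L vs MEC 4 mg/L: subtherapeutic.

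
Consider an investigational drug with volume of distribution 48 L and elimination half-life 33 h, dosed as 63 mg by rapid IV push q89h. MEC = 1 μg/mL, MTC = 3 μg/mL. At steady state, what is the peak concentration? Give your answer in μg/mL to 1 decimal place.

k = ln2/t½ = ln2/33 ≈ 0.021004 h⁻¹; fraction remaining f = e^(−kτ) = e^(−0.021004×89) ≈ 0.1542.
Accumulation ratio R = 1/(1 − f) ≈ 1/0.8458 ≈ 1.1823.
Single-dose peak C₀ = D/Vd = 63/48 ≈ 1.312 μg/mL.
Steady-state peak Cmax,ss = C₀·R ≈ 1.312 × 1.1823 ≈ 1.551 μg/mL.
Peak 1.6 μg/mL vs MTC 3 μg/mL: below toxic threshold.

1.6 μg/mL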